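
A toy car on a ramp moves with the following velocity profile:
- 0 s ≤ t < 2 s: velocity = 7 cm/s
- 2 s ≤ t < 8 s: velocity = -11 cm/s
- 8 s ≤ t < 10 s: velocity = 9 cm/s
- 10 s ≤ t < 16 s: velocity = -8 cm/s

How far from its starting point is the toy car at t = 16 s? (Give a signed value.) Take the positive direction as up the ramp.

Displacement is the signed area under the v-t curve.
0–2 s: 7 × 2 = 14 cm
2–8 s: -11 × 6 = -66 cm
8–10 s: 9 × 2 = 18 cm
10–16 s: -8 × 6 = -48 cm
Net displacement = -82 cm

-82 cm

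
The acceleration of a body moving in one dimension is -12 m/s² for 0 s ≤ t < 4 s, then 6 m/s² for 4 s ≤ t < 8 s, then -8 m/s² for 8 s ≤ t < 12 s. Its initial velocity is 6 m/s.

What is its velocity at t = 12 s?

Δv equals the area under the a-t graph; then v = v₀ + Δv.
0–4 s: -12 × 4 = -48 m/s
4–8 s: 6 × 4 = 24 m/s
8–12 s: -8 × 4 = -32 m/s
Δv = -56 m/s, so v(12) = 6 + (-56) = -50 m/s.

-50 m/s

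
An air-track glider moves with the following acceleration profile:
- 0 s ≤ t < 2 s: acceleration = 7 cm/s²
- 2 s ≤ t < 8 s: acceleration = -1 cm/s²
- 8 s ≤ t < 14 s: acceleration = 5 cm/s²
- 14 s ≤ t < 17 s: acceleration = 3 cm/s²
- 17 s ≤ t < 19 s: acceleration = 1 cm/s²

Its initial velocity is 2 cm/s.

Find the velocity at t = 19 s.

51 cm/s

Δv equals the area under the a-t graph; then v = v₀ + Δv.
0–2 s: 7 × 2 = 14 cm/s
2–8 s: -1 × 6 = -6 cm/s
8–14 s: 5 × 6 = 30 cm/s
14–17 s: 3 × 3 = 9 cm/s
17–19 s: 1 × 2 = 2 cm/s
Δv = 49 cm/s, so v(19) = 2 + (49) = 51 cm/s.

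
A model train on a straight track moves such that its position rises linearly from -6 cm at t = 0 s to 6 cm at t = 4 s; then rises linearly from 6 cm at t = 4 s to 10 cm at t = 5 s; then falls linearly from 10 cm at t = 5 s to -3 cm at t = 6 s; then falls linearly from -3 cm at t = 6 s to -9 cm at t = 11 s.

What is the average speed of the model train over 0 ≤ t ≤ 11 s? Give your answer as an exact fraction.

Average speed = (total path length)/(elapsed time); on a piecewise-linear x-t graph the path length is Σ|Δx|.
0–4 s: |Δx| = |6 − -6| = 12 cm
4–5 s: |Δx| = |10 − 6| = 4 cm
5–6 s: |Δx| = |-3 − 10| = 13 cm
6–11 s: |Δx| = |-9 − -3| = 6 cm
Total path = 35 cm; average speed = 35/11 = 35/11 cm/s.

35/11 cm/s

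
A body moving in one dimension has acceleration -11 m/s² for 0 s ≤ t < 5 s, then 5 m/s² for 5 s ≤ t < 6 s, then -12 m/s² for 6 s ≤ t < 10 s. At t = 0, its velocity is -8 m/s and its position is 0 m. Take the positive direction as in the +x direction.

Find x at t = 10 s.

-566 m

On each constant-a segment, Δv = aΔt and Δx = v₀Δt + ½aΔt²; chain segment to segment.
0–5 s: v starts -8 m/s; Δx = -8·5 + ½·-11·5² = -177.5 m; v ends -63 m/s.
5–6 s: v starts -63 m/s; Δx = -63·1 + ½·5·1² = -60.5 m; v ends -58 m/s.
6–10 s: v starts -58 m/s; Δx = -58·4 + ½·-12·4² = -328 m; v ends -106 m/s.
x(10) = 0 + Σ Δx = -566 m.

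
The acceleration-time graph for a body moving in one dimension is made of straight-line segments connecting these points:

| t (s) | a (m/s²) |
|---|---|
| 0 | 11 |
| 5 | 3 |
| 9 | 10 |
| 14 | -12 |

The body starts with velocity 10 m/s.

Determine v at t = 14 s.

Δv equals the area under the a-t graph; then v = v₀ + Δv.
0–5 s: ½(11 + 3)(5) = 35 m/s
5–9 s: ½(3 + 10)(4) = 26 m/s
9–14 s: ½(10 + -12)(5) = -5 m/s
Δv = 56 m/s, so v(14) = 10 + (56) = 66 m/s.

66 m/s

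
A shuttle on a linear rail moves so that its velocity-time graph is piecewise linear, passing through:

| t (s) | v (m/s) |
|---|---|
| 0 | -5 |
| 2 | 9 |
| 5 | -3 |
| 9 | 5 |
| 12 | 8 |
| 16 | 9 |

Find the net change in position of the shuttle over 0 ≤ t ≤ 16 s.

Displacement is the signed area under the v-t curve.
0–2 s: ½(-5 + 9)(2) = 4 m
2–5 s: ½(9 + -3)(3) = 9 m
5–9 s: ½(-3 + 5)(4) = 4 m
9–12 s: ½(5 + 8)(3) = 19.5 m
12–16 s: ½(8 + 9)(4) = 34 m
Net displacement = 70.5 m

70.5 m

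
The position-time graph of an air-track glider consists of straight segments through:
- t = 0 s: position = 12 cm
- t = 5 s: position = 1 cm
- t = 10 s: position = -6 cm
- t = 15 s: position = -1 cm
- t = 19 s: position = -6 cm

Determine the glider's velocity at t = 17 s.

-1.25 cm/s

Velocity is the slope of the x-t graph on 15–19 s: (-6 − -1)/(19 − 15) = -1.25 cm/s.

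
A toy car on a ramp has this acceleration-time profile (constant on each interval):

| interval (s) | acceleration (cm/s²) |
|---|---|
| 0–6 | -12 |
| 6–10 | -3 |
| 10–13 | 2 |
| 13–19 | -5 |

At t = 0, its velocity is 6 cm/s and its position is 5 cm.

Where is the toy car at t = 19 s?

-1210 cm

On each constant-a segment, Δv = aΔt and Δx = v₀Δt + ½aΔt²; chain segment to segment.
0–6 s: v starts 6 cm/s; Δx = 6·6 + ½·-12·6² = -180 cm; v ends -66 cm/s.
6–10 s: v starts -66 cm/s; Δx = -66·4 + ½·-3·4² = -288 cm; v ends -78 cm/s.
10–13 s: v starts -78 cm/s; Δx = -78·3 + ½·2·3² = -225 cm; v ends -72 cm/s.
13–19 s: v starts -72 cm/s; Δx = -72·6 + ½·-5·6² = -522 cm; v ends -102 cm/s.
x(19) = 5 + Σ Δx = -1210 cm.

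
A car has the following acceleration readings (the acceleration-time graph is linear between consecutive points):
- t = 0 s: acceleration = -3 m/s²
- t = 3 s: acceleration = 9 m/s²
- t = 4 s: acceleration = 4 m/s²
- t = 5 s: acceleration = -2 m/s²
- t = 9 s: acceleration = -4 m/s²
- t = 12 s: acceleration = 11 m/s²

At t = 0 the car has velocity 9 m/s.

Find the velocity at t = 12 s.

24 m/s

Δv equals the area under the a-t graph; then v = v₀ + Δv.
0–3 s: ½(-3 + 9)(3) = 9 m/s
3–4 s: ½(9 + 4)(1) = 6.5 m/s
4–5 s: ½(4 + -2)(1) = 1 m/s
5–9 s: ½(-2 + -4)(4) = -12 m/s
9–12 s: ½(-4 + 11)(3) = 10.5 m/s
Δv = 15 m/s, so v(12) = 9 + (15) = 24 m/s.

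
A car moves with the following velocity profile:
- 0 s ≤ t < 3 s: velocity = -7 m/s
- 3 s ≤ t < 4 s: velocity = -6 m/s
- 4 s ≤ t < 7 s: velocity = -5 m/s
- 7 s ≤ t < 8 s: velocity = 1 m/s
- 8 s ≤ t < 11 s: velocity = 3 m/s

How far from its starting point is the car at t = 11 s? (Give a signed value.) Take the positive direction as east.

-32 m

Net displacement equals the area under the velocity-time graph (areas below the axis count negative).
0–3 s: -7 × 3 = -21 m
3–4 s: -6 × 1 = -6 m
4–7 s: -5 × 3 = -15 m
7–8 s: 1 × 1 = 1 m
8–11 s: 3 × 3 = 9 m
Net displacement = -32 m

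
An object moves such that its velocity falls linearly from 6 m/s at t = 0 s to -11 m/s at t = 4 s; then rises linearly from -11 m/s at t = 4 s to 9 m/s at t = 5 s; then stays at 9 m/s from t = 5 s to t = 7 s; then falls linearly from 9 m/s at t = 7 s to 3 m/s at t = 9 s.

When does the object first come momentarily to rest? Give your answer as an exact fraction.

t = 24/17 s

v changes sign on 0–4 s (from 6 to -11); the graph is linear there, so v = 0 at t = 0 + (-6)·(4 − 0)/(-11 − 6) = 24/17 s.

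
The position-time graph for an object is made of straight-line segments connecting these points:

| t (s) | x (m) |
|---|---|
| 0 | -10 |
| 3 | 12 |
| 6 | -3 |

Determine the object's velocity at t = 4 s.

Velocity is the slope of the x-t graph on 3–6 s: (-3 − 12)/(6 − 3) = -5 m/s.

-5 m/s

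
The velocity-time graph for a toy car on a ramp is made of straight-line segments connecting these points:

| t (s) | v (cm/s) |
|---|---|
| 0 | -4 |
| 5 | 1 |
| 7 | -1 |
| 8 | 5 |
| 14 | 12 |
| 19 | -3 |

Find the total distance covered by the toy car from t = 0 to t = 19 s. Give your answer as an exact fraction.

Distance (not displacement) is the total path length: add the absolute areas under v-t.
0–5 s: v = 0 at t = 4 s; triangle areas 8 + 0.5 = 8.5 cm
5–7 s: v = 0 at t = 6 s; triangle areas 0.5 + 0.5 = 1 cm
7–8 s: v = 0 at t = 43/6 s; triangle areas 1/12 + 25/12 = 13/6 cm
8–14 s: |½(5 + 12)(6)| = 51 cm
14–19 s: v = 0 at t = 18 s; triangle areas 24 + 1.5 = 25.5 cm
Total distance = 529/6 cm

529/6 cm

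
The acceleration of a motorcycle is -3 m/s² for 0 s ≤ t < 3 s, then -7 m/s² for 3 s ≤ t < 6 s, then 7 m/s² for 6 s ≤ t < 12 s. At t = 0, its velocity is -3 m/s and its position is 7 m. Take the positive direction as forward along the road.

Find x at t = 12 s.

-155 m

On each constant-a segment, Δv = aΔt and Δx = v₀Δt + ½aΔt²; chain segment to segment.
0–3 s: v starts -3 m/s; Δx = -3·3 + ½·-3·3² = -22.5 m; v ends -12 m/s.
3–6 s: v starts -12 m/s; Δx = -12·3 + ½·-7·3² = -67.5 m; v ends -33 m/s.
6–12 s: v starts -33 m/s; Δx = -33·6 + ½·7·6² = -72 m; v ends 9 m/s.
x(12) = 7 + Σ Δx = -155 m.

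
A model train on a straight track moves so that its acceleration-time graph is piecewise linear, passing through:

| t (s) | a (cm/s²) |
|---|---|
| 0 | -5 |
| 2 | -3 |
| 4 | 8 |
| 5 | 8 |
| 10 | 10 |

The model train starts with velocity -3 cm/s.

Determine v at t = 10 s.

47 cm/s

Δv equals the area under the a-t graph; then v = v₀ + Δv.
0–2 s: ½(-5 + -3)(2) = -8 cm/s
2–4 s: ½(-3 + 8)(2) = 5 cm/s
4–5 s: 8 × 1 = 8 cm/s
5–10 s: ½(8 + 10)(5) = 45 cm/s
Δv = 50 cm/s, so v(10) = -3 + (50) = 47 cm/s.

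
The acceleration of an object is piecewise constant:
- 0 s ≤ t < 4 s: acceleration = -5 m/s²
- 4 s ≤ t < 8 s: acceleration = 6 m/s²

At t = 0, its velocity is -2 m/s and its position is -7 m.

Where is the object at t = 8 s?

-95 m

On each constant-a segment, Δv = aΔt and Δx = v₀Δt + ½aΔt²; chain segment to segment.
0–4 s: v starts -2 m/s; Δx = -2·4 + ½·-5·4² = -48 m; v ends -22 m/s.
4–8 s: v starts -22 m/s; Δx = -22·4 + ½·6·4² = -40 m; v ends 2 m/s.
x(8) = -7 + Σ Δx = -95 m.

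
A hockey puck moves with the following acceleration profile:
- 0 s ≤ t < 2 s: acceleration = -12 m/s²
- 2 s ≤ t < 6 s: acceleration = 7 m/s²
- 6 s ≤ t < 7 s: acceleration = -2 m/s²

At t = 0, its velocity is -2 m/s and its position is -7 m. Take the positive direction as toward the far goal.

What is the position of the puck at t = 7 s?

-82 m

On each constant-a segment, Δv = aΔt and Δx = v₀Δt + ½aΔt²; chain segment to segment.
0–2 s: v starts -2 m/s; Δx = -2·2 + ½·-12·2² = -28 m; v ends -26 m/s.
2–6 s: v starts -26 m/s; Δx = -26·4 + ½·7·4² = -48 m; v ends 2 m/s.
6–7 s: v starts 2 m/s; Δx = 2·1 + ½·-2·1² = 1 m; v ends 0 m/s.
x(7) = -7 + Σ Δx = -82 m.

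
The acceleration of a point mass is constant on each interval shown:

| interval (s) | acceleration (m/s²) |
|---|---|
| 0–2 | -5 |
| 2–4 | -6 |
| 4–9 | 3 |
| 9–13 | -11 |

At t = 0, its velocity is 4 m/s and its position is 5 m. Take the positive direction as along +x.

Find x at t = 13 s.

On each constant-a segment, Δv = aΔt and Δx = v₀Δt + ½aΔt²; chain segment to segment.
0–2 s: v starts 4 m/s; Δx = 4·2 + ½·-5·2² = -2 m; v ends -6 m/s.
2–4 s: v starts -6 m/s; Δx = -6·2 + ½·-6·2² = -24 m; v ends -18 m/s.
4–9 s: v starts -18 m/s; Δx = -18·5 + ½·3·5² = -52.5 m; v ends -3 m/s.
9–13 s: v starts -3 m/s; Δx = -3·4 + ½·-11·4² = -100 m; v ends -47 m/s.
x(13) = 5 + Σ Δx = -173.5 m.

-173.5 m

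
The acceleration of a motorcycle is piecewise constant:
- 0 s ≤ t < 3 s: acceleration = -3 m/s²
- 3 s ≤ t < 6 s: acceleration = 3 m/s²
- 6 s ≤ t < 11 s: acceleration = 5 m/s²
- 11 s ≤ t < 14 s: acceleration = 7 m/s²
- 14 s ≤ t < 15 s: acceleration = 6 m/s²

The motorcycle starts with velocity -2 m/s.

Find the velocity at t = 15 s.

Δv equals the area under the a-t graph; then v = v₀ + Δv.
0–3 s: -3 × 3 = -9 m/s
3–6 s: 3 × 3 = 9 m/s
6–11 s: 5 × 5 = 25 m/s
11–14 s: 7 × 3 = 21 m/s
14–15 s: 6 × 1 = 6 m/s
Δv = 52 m/s, so v(15) = -2 + (52) = 50 m/s.

50 m/s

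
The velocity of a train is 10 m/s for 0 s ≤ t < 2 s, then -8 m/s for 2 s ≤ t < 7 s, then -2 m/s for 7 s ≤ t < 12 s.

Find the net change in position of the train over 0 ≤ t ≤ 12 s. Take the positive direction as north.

Net displacement equals the area under the velocity-time graph (areas below the axis count negative).
0–2 s: 10 × 2 = 20 m
2–7 s: -8 × 5 = -40 m
7–12 s: -2 × 5 = -10 m
Net displacement = -30 m

-30 m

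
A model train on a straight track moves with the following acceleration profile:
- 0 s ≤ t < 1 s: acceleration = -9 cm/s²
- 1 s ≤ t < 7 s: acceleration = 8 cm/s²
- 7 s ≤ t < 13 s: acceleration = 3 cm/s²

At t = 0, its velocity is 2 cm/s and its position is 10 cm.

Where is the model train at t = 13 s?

409.5 cm

On each constant-a segment, Δv = aΔt and Δx = v₀Δt + ½aΔt²; chain segment to segment.
0–1 s: v starts 2 cm/s; Δx = 2·1 + ½·-9·1² = -2.5 cm; v ends -7 cm/s.
1–7 s: v starts -7 cm/s; Δx = -7·6 + ½·8·6² = 102 cm; v ends 41 cm/s.
7–13 s: v starts 41 cm/s; Δx = 41·6 + ½·3·6² = 300 cm; v ends 59 cm/s.
x(13) = 10 + Σ Δx = 409.5 cm.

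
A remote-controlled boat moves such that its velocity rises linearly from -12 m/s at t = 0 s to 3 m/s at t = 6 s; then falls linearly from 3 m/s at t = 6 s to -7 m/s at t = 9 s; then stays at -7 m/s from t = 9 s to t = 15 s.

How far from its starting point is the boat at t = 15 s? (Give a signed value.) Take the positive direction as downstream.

Net displacement equals the area under the velocity-time graph (areas below the axis count negative).
0–6 s: ½(-12 + 3)(6) = -27 m
6–9 s: ½(3 + -7)(3) = -6 m
9–15 s: -7 × 6 = -42 m
Net displacement = -75 m

-75 m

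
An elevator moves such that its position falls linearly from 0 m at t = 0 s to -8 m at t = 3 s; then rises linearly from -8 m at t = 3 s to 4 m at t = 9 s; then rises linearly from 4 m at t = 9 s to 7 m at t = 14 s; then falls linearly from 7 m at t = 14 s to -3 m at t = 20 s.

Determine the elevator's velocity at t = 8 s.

Velocity is the slope of the x-t graph on 3–9 s: (4 − -8)/(9 − 3) = 2 m/s.

2 m/s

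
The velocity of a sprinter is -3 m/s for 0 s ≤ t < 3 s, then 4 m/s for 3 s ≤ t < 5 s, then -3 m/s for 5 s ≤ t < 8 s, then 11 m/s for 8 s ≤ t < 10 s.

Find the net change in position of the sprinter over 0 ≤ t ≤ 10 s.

Displacement is the signed area under the v-t curve.
0–3 s: -3 × 3 = -9 m
3–5 s: 4 × 2 = 8 m
5–8 s: -3 × 3 = -9 m
8–10 s: 11 × 2 = 22 m
Net displacement = 12 m

12 m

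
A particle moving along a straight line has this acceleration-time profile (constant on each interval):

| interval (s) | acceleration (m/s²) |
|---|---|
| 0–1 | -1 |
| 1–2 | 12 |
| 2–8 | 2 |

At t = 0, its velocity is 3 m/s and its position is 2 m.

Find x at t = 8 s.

On each constant-a segment, Δv = aΔt and Δx = v₀Δt + ½aΔt²; chain segment to segment.
0–1 s: v starts 3 m/s; Δx = 3·1 + ½·-1·1² = 2.5 m; v ends 2 m/s.
1–2 s: v starts 2 m/s; Δx = 2·1 + ½·12·1² = 8 m; v ends 14 m/s.
2–8 s: v starts 14 m/s; Δx = 14·6 + ½·2·6² = 120 m; v ends 26 m/s.
x(8) = 2 + Σ Δx = 132.5 m.

132.5 m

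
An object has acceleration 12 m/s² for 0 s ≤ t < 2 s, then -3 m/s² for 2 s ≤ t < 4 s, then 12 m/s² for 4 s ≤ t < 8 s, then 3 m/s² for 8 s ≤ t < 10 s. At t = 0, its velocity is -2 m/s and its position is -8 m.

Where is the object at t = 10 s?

344 m

On each constant-a segment, Δv = aΔt and Δx = v₀Δt + ½aΔt²; chain segment to segment.
0–2 s: v starts -2 m/s; Δx = -2·2 + ½·12·2² = 20 m; v ends 22 m/s.
2–4 s: v starts 22 m/s; Δx = 22·2 + ½·-3·2² = 38 m; v ends 16 m/s.
4–8 s: v starts 16 m/s; Δx = 16·4 + ½·12·4² = 160 m; v ends 64 m/s.
8–10 s: v starts 64 m/s; Δx = 64·2 + ½·3·2² = 134 m; v ends 70 m/s.
x(10) = -8 + Σ Δx = 344 m.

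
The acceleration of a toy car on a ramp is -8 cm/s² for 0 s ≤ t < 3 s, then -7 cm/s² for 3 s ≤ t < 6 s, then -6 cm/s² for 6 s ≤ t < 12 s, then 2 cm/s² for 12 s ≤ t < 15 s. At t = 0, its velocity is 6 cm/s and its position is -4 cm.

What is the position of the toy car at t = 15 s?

On each constant-a segment, Δv = aΔt and Δx = v₀Δt + ½aΔt²; chain segment to segment.
0–3 s: v starts 6 cm/s; Δx = 6·3 + ½·-8·3² = -18 cm; v ends -18 cm/s.
3–6 s: v starts -18 cm/s; Δx = -18·3 + ½·-7·3² = -85.5 cm; v ends -39 cm/s.
6–12 s: v starts -39 cm/s; Δx = -39·6 + ½·-6·6² = -342 cm; v ends -75 cm/s.
12–15 s: v starts -75 cm/s; Δx = -75·3 + ½·2·3² = -216 cm; v ends -69 cm/s.
x(15) = -4 + Σ Δx = -665.5 cm.

-665.5 cm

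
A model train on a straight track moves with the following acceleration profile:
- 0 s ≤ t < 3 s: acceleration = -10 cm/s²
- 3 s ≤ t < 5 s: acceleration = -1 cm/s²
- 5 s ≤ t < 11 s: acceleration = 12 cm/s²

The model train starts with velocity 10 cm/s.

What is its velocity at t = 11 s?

50 cm/s

Δv equals the area under the a-t graph; then v = v₀ + Δv.
0–3 s: -10 × 3 = -30 cm/s
3–5 s: -1 × 2 = -2 cm/s
5–11 s: 12 × 6 = 72 cm/s
Δv = 40 cm/s, so v(11) = 10 + (40) = 50 cm/s.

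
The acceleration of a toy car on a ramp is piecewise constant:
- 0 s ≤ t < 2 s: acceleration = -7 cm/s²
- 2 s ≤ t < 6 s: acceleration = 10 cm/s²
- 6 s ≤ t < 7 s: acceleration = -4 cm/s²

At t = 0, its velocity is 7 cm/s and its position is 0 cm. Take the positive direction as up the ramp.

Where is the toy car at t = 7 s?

83 cm

On each constant-a segment, Δv = aΔt and Δx = v₀Δt + ½aΔt²; chain segment to segment.
0–2 s: v starts 7 cm/s; Δx = 7·2 + ½·-7·2² = 0 cm; v ends -7 cm/s.
2–6 s: v starts -7 cm/s; Δx = -7·4 + ½·10·4² = 52 cm; v ends 33 cm/s.
6–7 s: v starts 33 cm/s; Δx = 33·1 + ½·-4·1² = 31 cm; v ends 29 cm/s.
x(7) = 0 + Σ Δx = 83 cm.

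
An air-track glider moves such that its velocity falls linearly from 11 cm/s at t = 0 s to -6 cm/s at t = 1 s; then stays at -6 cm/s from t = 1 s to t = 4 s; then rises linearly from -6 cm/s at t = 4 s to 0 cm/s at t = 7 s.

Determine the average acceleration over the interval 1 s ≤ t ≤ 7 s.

1 cm/s²

Average acceleration = Δv/Δt = (0 − -6)/(7 − 1) = 1 cm/s².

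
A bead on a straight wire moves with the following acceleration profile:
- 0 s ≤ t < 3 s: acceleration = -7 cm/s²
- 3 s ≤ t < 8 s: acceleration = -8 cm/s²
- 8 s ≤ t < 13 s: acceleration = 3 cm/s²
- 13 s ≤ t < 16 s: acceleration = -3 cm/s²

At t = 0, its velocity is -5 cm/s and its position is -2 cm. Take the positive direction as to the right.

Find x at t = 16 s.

On each constant-a segment, Δv = aΔt and Δx = v₀Δt + ½aΔt²; chain segment to segment.
0–3 s: v starts -5 cm/s; Δx = -5·3 + ½·-7·3² = -46.5 cm; v ends -26 cm/s.
3–8 s: v starts -26 cm/s; Δx = -26·5 + ½·-8·5² = -230 cm; v ends -66 cm/s.
8–13 s: v starts -66 cm/s; Δx = -66·5 + ½·3·5² = -292.5 cm; v ends -51 cm/s.
13–16 s: v starts -51 cm/s; Δx = -51·3 + ½·-3·3² = -166.5 cm; v ends -60 cm/s.
x(16) = -2 + Σ Δx = -737.5 cm.

-737.5 cm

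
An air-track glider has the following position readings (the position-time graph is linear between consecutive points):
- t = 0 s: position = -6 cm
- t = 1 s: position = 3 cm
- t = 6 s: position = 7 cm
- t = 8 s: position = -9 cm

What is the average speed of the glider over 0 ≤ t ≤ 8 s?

Average speed = (total path length)/(elapsed time); on a piecewise-linear x-t graph the path length is Σ|Δx|.
0–1 s: |Δx| = |3 − -6| = 9 cm
1–6 s: |Δx| = |7 − 3| = 4 cm
6–8 s: |Δx| = |-9 − 7| = 16 cm
Total path = 29 cm; average speed = 29/8 = 3.625 cm/s.

3.625 cm/s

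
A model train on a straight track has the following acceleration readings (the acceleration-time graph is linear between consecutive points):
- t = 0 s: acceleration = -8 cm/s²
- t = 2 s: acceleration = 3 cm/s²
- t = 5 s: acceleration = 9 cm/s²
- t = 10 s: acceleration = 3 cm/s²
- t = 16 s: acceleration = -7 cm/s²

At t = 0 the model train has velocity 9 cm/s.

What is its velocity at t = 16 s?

40 cm/s

Δv equals the area under the a-t graph; then v = v₀ + Δv.
0–2 s: ½(-8 + 3)(2) = -5 cm/s
2–5 s: ½(3 + 9)(3) = 18 cm/s
5–10 s: ½(9 + 3)(5) = 30 cm/s
10–16 s: ½(3 + -7)(6) = -12 cm/s
Δv = 31 cm/s, so v(16) = 9 + (31) = 40 cm/s.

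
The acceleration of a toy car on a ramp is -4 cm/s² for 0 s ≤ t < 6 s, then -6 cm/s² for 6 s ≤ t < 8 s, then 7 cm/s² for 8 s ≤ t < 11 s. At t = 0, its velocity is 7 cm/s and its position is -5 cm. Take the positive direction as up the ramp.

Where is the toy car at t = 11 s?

On each constant-a segment, Δv = aΔt and Δx = v₀Δt + ½aΔt²; chain segment to segment.
0–6 s: v starts 7 cm/s; Δx = 7·6 + ½·-4·6² = -30 cm; v ends -17 cm/s.
6–8 s: v starts -17 cm/s; Δx = -17·2 + ½·-6·2² = -46 cm; v ends -29 cm/s.
8–11 s: v starts -29 cm/s; Δx = -29·3 + ½·7·3² = -55.5 cm; v ends -8 cm/s.
x(11) = -5 + Σ Δx = -136.5 cm.

-136.5 cm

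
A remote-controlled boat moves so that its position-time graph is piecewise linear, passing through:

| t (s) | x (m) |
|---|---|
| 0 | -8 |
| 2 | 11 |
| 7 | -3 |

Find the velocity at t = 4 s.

-2.8 m/s

Velocity is the slope of the x-t graph on 2–7 s: (-3 − 11)/(7 − 2) = -2.8 m/s.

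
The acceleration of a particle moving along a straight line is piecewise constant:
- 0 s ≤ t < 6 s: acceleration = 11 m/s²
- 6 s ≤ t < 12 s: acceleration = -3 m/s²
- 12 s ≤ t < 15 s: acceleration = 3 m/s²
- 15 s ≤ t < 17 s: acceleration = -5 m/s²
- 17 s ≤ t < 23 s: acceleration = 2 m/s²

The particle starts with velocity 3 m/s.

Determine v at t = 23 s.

62 m/s

Δv equals the area under the a-t graph; then v = v₀ + Δv.
0–6 s: 11 × 6 = 66 m/s
6–12 s: -3 × 6 = -18 m/s
12–15 s: 3 × 3 = 9 m/s
15–17 s: -5 × 2 = -10 m/s
17–23 s: 2 × 6 = 12 m/s
Δv = 59 m/s, so v(23) = 3 + (59) = 62 m/s.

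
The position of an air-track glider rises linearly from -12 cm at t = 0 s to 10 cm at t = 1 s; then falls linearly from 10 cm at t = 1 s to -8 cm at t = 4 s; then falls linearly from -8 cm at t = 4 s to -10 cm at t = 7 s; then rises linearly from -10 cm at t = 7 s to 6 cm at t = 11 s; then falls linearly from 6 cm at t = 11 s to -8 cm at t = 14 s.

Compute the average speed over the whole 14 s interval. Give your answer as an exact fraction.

36/7 cm/s

Average speed = (total path length)/(elapsed time); on a piecewise-linear x-t graph the path length is Σ|Δx|.
0–1 s: |Δx| = |10 − -12| = 22 cm
1–4 s: |Δx| = |-8 − 10| = 18 cm
4–7 s: |Δx| = |-10 − -8| = 2 cm
7–11 s: |Δx| = |6 − -10| = 16 cm
11–14 s: |Δx| = |-8 − 6| = 14 cm
Total path = 72 cm; average speed = 72/14 = 36/7 cm/s.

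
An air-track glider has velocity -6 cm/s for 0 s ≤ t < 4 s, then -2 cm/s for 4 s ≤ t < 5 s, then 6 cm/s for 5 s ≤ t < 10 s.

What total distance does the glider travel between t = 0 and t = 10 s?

Total distance travelled is ∫|v| dt — sum the magnitudes of each area piece.
0–4 s: |-6| × 4 = 24 cm
4–5 s: |-2| × 1 = 2 cm
5–10 s: |6| × 5 = 30 cm
Total distance = 56 cm

56 cm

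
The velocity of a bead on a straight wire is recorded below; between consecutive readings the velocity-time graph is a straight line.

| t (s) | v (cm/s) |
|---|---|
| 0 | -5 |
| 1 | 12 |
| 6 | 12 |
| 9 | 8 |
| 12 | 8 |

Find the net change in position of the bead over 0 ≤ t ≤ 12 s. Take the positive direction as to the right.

117.5 cm

Net displacement equals the area under the velocity-time graph (areas below the axis count negative).
0–1 s: ½(-5 + 12)(1) = 3.5 cm
1–6 s: 12 × 5 = 60 cm
6–9 s: ½(12 + 8)(3) = 30 cm
9–12 s: 8 × 3 = 24 cm
Net displacement = 117.5 cm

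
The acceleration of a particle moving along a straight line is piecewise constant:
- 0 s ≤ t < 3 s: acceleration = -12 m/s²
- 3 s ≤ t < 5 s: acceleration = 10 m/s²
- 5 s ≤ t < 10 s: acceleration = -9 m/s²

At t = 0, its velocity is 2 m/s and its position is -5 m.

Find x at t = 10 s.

-283.5 m

On each constant-a segment, Δv = aΔt and Δx = v₀Δt + ½aΔt²; chain segment to segment.
0–3 s: v starts 2 m/s; Δx = 2·3 + ½·-12·3² = -48 m; v ends -34 m/s.
3–5 s: v starts -34 m/s; Δx = -34·2 + ½·10·2² = -48 m; v ends -14 m/s.
5–10 s: v starts -14 m/s; Δx = -14·5 + ½·-9·5² = -182.5 m; v ends -59 m/s.
x(10) = -5 + Σ Δx = -283.5 m.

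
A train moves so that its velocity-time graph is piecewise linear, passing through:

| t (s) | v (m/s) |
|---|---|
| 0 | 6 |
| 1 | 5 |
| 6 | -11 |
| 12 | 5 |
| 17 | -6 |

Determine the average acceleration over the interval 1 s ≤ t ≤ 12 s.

0 m/s²

Average acceleration = Δv/Δt = (5 − 5)/(12 − 1) = 0 m/s².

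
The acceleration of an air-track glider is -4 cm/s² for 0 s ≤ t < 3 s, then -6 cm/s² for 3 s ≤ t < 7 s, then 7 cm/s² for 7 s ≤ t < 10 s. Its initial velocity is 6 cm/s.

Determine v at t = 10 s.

-9 cm/s

Δv equals the area under the a-t graph; then v = v₀ + Δv.
0–3 s: -4 × 3 = -12 cm/s
3–7 s: -6 × 4 = -24 cm/s
7–10 s: 7 × 3 = 21 cm/s
Δv = -15 cm/s, so v(10) = 6 + (-15) = -9 cm/s.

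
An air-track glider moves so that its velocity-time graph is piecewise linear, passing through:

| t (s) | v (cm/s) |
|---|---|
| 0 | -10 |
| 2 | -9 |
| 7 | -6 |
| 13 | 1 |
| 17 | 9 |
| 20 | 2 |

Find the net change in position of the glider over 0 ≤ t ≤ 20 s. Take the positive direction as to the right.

Displacement is the signed area under the v-t curve.
0–2 s: ½(-10 + -9)(2) = -19 cm
2–7 s: ½(-9 + -6)(5) = -37.5 cm
7–13 s: ½(-6 + 1)(6) = -15 cm
13–17 s: ½(1 + 9)(4) = 20 cm
17–20 s: ½(9 + 2)(3) = 16.5 cm
Net displacement = -35 cm

-35 cm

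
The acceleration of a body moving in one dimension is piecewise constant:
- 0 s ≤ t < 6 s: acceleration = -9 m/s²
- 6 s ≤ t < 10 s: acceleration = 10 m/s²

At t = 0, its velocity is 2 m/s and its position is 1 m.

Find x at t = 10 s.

-277 m

On each constant-a segment, Δv = aΔt and Δx = v₀Δt + ½aΔt²; chain segment to segment.
0–6 s: v starts 2 m/s; Δx = 2·6 + ½·-9·6² = -150 m; v ends -52 m/s.
6–10 s: v starts -52 m/s; Δx = -52·4 + ½·10·4² = -128 m; v ends -12 m/s.
x(10) = 1 + Σ Δx = -277 m.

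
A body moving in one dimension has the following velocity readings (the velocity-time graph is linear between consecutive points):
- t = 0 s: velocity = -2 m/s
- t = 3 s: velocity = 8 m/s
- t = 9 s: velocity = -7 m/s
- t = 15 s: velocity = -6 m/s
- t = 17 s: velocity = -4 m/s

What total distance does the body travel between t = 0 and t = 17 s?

81.8 m

Distance (not displacement) is the total path length: add the absolute areas under v-t.
0–3 s: v = 0 at t = 0.6 s; triangle areas 0.6 + 9.6 = 10.2 m
3–9 s: v = 0 at t = 6.2 s; triangle areas 12.8 + 9.8 = 22.6 m
9–15 s: |½(-7 + -6)(6)| = 39 m
15–17 s: |½(-6 + -4)(2)| = 10 m
Total distance = 81.8 m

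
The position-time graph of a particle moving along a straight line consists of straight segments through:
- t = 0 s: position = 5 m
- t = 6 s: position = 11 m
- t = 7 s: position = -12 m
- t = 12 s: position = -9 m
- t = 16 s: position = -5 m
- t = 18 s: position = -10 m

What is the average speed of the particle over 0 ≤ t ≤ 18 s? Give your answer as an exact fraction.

41/18 m/s

Average speed = (total path length)/(elapsed time); on a piecewise-linear x-t graph the path length is Σ|Δx|.
0–6 s: |Δx| = |11 − 5| = 6 m
6–7 s: |Δx| = |-12 − 11| = 23 m
7–12 s: |Δx| = |-9 − -12| = 3 m
12–16 s: |Δx| = |-5 − -9| = 4 m
16–18 s: |Δx| = |-10 − -5| = 5 m
Total path = 41 m; average speed = 41/18 = 41/18 m/s.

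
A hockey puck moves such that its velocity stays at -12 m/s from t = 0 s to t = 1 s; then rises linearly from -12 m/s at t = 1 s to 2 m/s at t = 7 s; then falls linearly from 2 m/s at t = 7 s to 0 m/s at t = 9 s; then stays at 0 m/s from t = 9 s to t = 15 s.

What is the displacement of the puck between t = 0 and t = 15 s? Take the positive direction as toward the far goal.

-40 m

Net displacement equals the area under the velocity-time graph (areas below the axis count negative).
0–1 s: -12 × 1 = -12 m
1–7 s: ½(-12 + 2)(6) = -30 m
7–9 s: ½(2 + 0)(2) = 2 m
9–15 s: 0 × 6 = 0 m
Net displacement = -40 m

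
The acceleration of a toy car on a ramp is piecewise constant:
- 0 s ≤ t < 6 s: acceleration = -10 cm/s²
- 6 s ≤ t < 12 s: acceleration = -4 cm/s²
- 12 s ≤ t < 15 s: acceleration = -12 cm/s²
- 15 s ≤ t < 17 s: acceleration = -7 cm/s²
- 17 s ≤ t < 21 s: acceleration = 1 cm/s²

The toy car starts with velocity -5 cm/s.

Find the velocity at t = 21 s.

Δv equals the area under the a-t graph; then v = v₀ + Δv.
0–6 s: -10 × 6 = -60 cm/s
6–12 s: -4 × 6 = -24 cm/s
12–15 s: -12 × 3 = -36 cm/s
15–17 s: -7 × 2 = -14 cm/s
17–21 s: 1 × 4 = 4 cm/s
Δv = -130 cm/s, so v(21) = -5 + (-130) = -135 cm/s.

-135 cm/s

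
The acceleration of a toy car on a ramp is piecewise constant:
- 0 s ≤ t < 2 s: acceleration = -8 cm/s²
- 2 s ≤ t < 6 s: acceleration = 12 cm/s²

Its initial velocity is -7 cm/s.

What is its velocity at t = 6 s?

25 cm/s

Δv equals the area under the a-t graph; then v = v₀ + Δv.
0–2 s: -8 × 2 = -16 cm/s
2–6 s: 12 × 4 = 48 cm/s
Δv = 32 cm/s, so v(6) = -7 + (32) = 25 cm/s.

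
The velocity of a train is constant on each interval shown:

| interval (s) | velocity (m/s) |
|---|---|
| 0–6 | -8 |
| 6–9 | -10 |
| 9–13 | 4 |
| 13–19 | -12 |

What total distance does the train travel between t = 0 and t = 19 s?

Distance (not displacement) is the total path length: add the absolute areas under v-t.
0–6 s: |-8| × 6 = 48 m
6–9 s: |-10| × 3 = 30 m
9–13 s: |4| × 4 = 16 m
13–19 s: |-12| × 6 = 72 m
Total distance = 166 m

166 m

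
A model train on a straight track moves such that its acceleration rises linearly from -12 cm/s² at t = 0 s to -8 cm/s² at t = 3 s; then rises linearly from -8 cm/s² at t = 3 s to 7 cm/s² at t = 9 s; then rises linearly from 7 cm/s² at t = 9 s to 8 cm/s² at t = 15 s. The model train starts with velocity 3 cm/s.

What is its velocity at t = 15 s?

Δv equals the area under the a-t graph; then v = v₀ + Δv.
0–3 s: ½(-12 + -8)(3) = -30 cm/s
3–9 s: ½(-8 + 7)(6) = -3 cm/s
9–15 s: ½(7 + 8)(6) = 45 cm/s
Δv = 12 cm/s, so v(15) = 3 + (12) = 15 cm/s.

15 cm/s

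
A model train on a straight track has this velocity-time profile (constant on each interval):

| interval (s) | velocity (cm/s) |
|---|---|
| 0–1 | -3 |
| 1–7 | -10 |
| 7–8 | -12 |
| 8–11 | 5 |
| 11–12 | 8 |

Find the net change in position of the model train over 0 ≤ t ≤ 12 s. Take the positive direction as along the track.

Displacement is the signed area under the v-t curve.
0–1 s: -3 × 1 = -3 cm
1–7 s: -10 × 6 = -60 cm
7–8 s: -12 × 1 = -12 cm
8–11 s: 5 × 3 = 15 cm
11–12 s: 8 × 1 = 8 cm
Net displacement = -52 cm

-52 cm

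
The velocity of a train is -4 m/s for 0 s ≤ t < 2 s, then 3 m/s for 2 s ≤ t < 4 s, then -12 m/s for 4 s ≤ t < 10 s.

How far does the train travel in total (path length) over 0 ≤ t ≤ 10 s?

Total distance travelled is ∫|v| dt — sum the magnitudes of each area piece.
0–2 s: |-4| × 2 = 8 m
2–4 s: |3| × 2 = 6 m
4–10 s: |-12| × 6 = 72 m
Total distance = 86 m

86 m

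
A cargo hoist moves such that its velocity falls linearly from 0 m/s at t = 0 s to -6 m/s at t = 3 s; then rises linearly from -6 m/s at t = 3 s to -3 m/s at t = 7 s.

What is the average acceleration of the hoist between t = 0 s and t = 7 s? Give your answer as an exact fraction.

Average acceleration = Δv/Δt = (-3 − 0)/(7 − 0) = -3/7 m/s².

-3/7 m/s²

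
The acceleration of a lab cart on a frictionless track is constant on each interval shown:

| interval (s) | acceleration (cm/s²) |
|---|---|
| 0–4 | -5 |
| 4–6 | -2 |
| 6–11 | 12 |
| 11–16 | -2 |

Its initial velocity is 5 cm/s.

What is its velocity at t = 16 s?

31 cm/s

Δv equals the area under the a-t graph; then v = v₀ + Δv.
0–4 s: -5 × 4 = -20 cm/s
4–6 s: -2 × 2 = -4 cm/s
6–11 s: 12 × 5 = 60 cm/s
11–16 s: -2 × 5 = -10 cm/s
Δv = 26 cm/s, so v(16) = 5 + (26) = 31 cm/s.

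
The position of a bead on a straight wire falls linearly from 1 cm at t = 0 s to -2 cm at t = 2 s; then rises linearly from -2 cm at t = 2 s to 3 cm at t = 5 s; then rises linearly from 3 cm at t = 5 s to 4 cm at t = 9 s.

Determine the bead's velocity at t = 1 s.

-1.5 cm/s

Velocity is the slope of the x-t graph on 0–2 s: (-2 − 1)/(2 − 0) = -1.5 cm/s.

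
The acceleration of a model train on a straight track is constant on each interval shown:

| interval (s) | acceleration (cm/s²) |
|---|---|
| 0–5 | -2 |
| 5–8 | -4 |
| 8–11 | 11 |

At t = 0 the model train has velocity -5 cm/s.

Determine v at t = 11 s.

6 cm/s

Δv equals the area under the a-t graph; then v = v₀ + Δv.
0–5 s: -2 × 5 = -10 cm/s
5–8 s: -4 × 3 = -12 cm/s
8–11 s: 11 × 3 = 33 cm/s
Δv = 11 cm/s, so v(11) = -5 + (11) = 6 cm/s.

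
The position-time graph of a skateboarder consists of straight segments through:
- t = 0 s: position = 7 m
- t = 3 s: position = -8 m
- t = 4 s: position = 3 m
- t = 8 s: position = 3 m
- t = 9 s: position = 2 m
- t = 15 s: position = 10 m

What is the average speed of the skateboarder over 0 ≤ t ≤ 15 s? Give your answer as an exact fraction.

Average speed = (total path length)/(elapsed time); on a piecewise-linear x-t graph the path length is Σ|Δx|.
0–3 s: |Δx| = |-8 − 7| = 15 m
3–4 s: |Δx| = |3 − -8| = 11 m
4–8 s: |Δx| = |3 − 3| = 0 m
8–9 s: |Δx| = |2 − 3| = 1 m
9–15 s: |Δx| = |10 − 2| = 8 m
Total path = 35 m; average speed = 35/15 = 7/3 m/s.

7/3 m/s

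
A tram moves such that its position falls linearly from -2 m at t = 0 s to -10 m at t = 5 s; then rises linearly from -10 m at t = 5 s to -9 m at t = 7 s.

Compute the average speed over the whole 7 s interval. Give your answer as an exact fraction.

9/7 m/s

Average speed = (total path length)/(elapsed time); on a piecewise-linear x-t graph the path length is Σ|Δx|.
0–5 s: |Δx| = |-10 − -2| = 8 m
5–7 s: |Δx| = |-9 − -10| = 1 m
Total path = 9 m; average speed = 9/7 = 9/7 m/s.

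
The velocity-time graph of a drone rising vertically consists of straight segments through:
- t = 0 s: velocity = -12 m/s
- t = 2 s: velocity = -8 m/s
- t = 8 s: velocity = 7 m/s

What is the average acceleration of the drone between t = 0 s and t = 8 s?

2.375 m/s²

Average acceleration = Δv/Δt = (7 − -12)/(8 − 0) = 2.375 m/s².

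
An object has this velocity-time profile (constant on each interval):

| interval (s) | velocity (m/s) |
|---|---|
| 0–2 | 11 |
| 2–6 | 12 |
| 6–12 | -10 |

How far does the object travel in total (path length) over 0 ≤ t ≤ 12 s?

Distance (not displacement) is the total path length: add the absolute areas under v-t.
0–2 s: |11| × 2 = 22 m
2–6 s: |12| × 4 = 48 m
6–12 s: |-10| × 6 = 60 m
Total distance = 130 m

130 m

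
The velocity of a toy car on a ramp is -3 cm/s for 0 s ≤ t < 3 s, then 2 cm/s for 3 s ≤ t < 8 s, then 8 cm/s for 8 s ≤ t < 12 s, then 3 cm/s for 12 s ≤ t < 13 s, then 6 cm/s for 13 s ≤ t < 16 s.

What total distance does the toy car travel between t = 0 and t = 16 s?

72 cm

Distance (not displacement) is the total path length: add the absolute areas under v-t.
0–3 s: |-3| × 3 = 9 cm
3–8 s: |2| × 5 = 10 cm
8–12 s: |8| × 4 = 32 cm
12–13 s: |3| × 1 = 3 cm
13–16 s: |6| × 3 = 18 cm
Total distance = 72 cm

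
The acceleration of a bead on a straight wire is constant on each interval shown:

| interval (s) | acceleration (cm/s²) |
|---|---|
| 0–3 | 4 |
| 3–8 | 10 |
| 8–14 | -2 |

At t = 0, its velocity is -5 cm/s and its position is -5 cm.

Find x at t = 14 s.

464 cm

On each constant-a segment, Δv = aΔt and Δx = v₀Δt + ½aΔt²; chain segment to segment.
0–3 s: v starts -5 cm/s; Δx = -5·3 + ½·4·3² = 3 cm; v ends 7 cm/s.
3–8 s: v starts 7 cm/s; Δx = 7·5 + ½·10·5² = 160 cm; v ends 57 cm/s.
8–14 s: v starts 57 cm/s; Δx = 57·6 + ½·-2·6² = 306 cm; v ends 45 cm/s.
x(14) = -5 + Σ Δx = 464 cm.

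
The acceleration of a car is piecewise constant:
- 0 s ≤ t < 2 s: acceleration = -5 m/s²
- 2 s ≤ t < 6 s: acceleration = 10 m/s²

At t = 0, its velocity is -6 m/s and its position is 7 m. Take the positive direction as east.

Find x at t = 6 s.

On each constant-a segment, Δv = aΔt and Δx = v₀Δt + ½aΔt²; chain segment to segment.
0–2 s: v starts -6 m/s; Δx = -6·2 + ½·-5·2² = -22 m; v ends -16 m/s.
2–6 s: v starts -16 m/s; Δx = -16·4 + ½·10·4² = 16 m; v ends 24 m/s.
x(6) = 7 + Σ Δx = 1 m.

1 m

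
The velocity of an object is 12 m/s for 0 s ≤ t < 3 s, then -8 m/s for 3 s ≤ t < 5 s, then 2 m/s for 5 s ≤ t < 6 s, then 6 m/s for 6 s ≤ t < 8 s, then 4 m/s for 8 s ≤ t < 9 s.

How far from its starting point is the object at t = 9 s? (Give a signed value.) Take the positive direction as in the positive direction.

38 m

Displacement is the signed area under the v-t curve.
0–3 s: 12 × 3 = 36 m
3–5 s: -8 × 2 = -16 m
5–6 s: 2 × 1 = 2 m
6–8 s: 6 × 2 = 12 m
8–9 s: 4 × 1 = 4 m
Net displacement = 38 m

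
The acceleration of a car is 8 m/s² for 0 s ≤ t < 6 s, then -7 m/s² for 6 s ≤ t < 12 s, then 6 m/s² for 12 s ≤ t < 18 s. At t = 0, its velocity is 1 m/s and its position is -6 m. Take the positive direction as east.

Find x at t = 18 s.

On each constant-a segment, Δv = aΔt and Δx = v₀Δt + ½aΔt²; chain segment to segment.
0–6 s: v starts 1 m/s; Δx = 1·6 + ½·8·6² = 150 m; v ends 49 m/s.
6–12 s: v starts 49 m/s; Δx = 49·6 + ½·-7·6² = 168 m; v ends 7 m/s.
12–18 s: v starts 7 m/s; Δx = 7·6 + ½·6·6² = 150 m; v ends 43 m/s.
x(18) = -6 + Σ Δx = 462 m.

462 m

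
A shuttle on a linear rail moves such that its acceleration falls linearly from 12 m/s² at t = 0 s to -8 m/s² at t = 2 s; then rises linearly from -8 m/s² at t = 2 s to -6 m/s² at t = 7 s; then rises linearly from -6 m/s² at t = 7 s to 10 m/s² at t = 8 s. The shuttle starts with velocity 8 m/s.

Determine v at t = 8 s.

-21 m/s

Δv equals the area under the a-t graph; then v = v₀ + Δv.
0–2 s: ½(12 + -8)(2) = 4 m/s
2–7 s: ½(-8 + -6)(5) = -35 m/s
7–8 s: ½(-6 + 10)(1) = 2 m/s
Δv = -29 m/s, so v(8) = 8 + (-29) = -21 m/s.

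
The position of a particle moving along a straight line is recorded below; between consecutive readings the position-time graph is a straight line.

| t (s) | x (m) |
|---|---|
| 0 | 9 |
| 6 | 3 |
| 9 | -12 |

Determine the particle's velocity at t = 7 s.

Velocity is the slope of the x-t graph on 6–9 s: (-12 − 3)/(9 − 6) = -5 m/s.

-5 m/s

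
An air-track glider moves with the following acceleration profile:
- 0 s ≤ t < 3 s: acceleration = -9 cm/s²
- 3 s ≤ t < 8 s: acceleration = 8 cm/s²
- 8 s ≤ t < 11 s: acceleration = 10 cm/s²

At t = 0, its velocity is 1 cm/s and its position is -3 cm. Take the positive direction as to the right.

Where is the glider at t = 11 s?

On each constant-a segment, Δv = aΔt and Δx = v₀Δt + ½aΔt²; chain segment to segment.
0–3 s: v starts 1 cm/s; Δx = 1·3 + ½·-9·3² = -37.5 cm; v ends -26 cm/s.
3–8 s: v starts -26 cm/s; Δx = -26·5 + ½·8·5² = -30 cm; v ends 14 cm/s.
8–11 s: v starts 14 cm/s; Δx = 14·3 + ½·10·3² = 87 cm; v ends 44 cm/s.
x(11) = -3 + Σ Δx = 16.5 cm.

16.5 cm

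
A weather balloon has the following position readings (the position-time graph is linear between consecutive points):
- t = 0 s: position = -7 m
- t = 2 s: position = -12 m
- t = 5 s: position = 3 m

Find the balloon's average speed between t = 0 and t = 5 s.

Average speed = (total path length)/(elapsed time); on a piecewise-linear x-t graph the path length is Σ|Δx|.
0–2 s: |Δx| = |-12 − -7| = 5 m
2–5 s: |Δx| = |3 − -12| = 15 m
Total path = 20 m; average speed = 20/5 = 4 m/s.

4 m/s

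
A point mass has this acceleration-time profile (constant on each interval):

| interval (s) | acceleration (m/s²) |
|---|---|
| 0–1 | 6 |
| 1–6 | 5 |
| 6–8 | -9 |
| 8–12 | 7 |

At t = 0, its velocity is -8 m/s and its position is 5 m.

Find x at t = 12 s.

On each constant-a segment, Δv = aΔt and Δx = v₀Δt + ½aΔt²; chain segment to segment.
0–1 s: v starts -8 m/s; Δx = -8·1 + ½·6·1² = -5 m; v ends -2 m/s.
1–6 s: v starts -2 m/s; Δx = -2·5 + ½·5·5² = 52.5 m; v ends 23 m/s.
6–8 s: v starts 23 m/s; Δx = 23·2 + ½·-9·2² = 28 m; v ends 5 m/s.
8–12 s: v starts 5 m/s; Δx = 5·4 + ½·7·4² = 76 m; v ends 33 m/s.
x(12) = 5 + Σ Δx = 156.5 m.

156.5 m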